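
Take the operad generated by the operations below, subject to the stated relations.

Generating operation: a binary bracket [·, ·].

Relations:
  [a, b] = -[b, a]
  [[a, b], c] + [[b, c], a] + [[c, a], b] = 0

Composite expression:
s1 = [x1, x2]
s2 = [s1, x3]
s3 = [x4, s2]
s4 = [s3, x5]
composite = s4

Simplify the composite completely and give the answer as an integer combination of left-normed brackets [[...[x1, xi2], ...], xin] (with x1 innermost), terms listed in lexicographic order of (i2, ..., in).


-[[[[x1, x2], x3], x4], x5]

In the tensor algebra, words opening x1 carry the x1-anchored form.
Composite bracket: [[x4, [[x1, x2], x3]], x5]
Applying ab - ba throughout gives 16 signed words (2^4 = 16).
Coefficients come from the x1-initial words:
  sign of x1x2x3x4x5 is -1, so it contributes -[[[[x1, x2], x3], x4], x5]


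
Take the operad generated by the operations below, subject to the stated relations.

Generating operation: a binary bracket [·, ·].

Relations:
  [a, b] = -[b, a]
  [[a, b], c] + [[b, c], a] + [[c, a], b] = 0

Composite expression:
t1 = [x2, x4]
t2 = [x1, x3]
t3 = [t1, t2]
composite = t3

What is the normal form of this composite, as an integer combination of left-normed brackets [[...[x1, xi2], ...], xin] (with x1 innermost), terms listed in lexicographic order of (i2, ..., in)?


-[[[x1, x3], x2], x4] + [[[x1, x3], x4], x2]


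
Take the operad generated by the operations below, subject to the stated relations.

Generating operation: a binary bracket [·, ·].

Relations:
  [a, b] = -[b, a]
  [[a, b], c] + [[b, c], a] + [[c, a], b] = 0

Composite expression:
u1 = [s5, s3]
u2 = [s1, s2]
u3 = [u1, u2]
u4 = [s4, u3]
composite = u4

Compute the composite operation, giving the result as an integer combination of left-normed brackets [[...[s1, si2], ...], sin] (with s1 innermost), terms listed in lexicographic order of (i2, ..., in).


-[[[[s1, s2], s3], s5], s4] + [[[[s1, s2], s5], s3], s4]

A multilinear Lie element is pinned by s1-initial words (s1 innermost).
Composite bracket: [s4, [[s5, s3], [s1, s2]]]
The bracket unfolds into 16 signed words via [a, b] = ab - ba (2^4 = 16).
Coefficients come from the s1-initial words:
  the word s1s2s3s5s4 carries sign -1 and contributes -[[[[s1, s2], s3], s5], s4]
  the word s1s2s5s3s4 carries sign +1 and contributes +[[[[s1, s2], s5], s3], s4]


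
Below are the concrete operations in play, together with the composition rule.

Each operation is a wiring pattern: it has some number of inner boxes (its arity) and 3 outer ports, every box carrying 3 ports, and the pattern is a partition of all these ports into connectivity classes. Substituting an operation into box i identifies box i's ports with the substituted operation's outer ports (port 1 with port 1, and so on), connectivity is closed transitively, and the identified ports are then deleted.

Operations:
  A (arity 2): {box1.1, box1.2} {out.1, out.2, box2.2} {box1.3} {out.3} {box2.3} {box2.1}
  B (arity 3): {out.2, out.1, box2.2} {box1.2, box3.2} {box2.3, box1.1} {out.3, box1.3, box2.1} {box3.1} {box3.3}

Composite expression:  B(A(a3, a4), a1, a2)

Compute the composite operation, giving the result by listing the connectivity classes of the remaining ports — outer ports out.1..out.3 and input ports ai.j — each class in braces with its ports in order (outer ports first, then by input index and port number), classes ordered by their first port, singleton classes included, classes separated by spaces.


{out.1, out.2, a1.2} {out.3, a1.1} {a1.3, a2.2, a4.2} {a2.1} {a2.3} {a3.1, a3.2} {a3.3} {a4.1} {a4.3}

After gluing at B, chains via deleted ports link the a-ports.
composing A on (a3, a4), with out.j its own outer ports: {out.1, out.2, a4.2} {out.3} {a3.1, a3.2} {a3.3} {a4.1} {a4.3}
composing B on (a3, a4, a1, a2), with out.j its own outer ports: {out.1, out.2, a1.2} {out.3, a1.1} {a1.3, a2.2, a4.2} {a2.1} {a2.3} {a3.1, a3.2} {a3.3} {a4.1} {a4.3}


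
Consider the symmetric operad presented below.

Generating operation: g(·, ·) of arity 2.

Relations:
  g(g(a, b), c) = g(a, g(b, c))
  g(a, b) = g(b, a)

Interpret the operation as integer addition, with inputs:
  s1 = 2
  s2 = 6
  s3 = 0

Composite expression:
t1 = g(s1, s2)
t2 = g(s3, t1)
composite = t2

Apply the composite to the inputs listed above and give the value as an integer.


8


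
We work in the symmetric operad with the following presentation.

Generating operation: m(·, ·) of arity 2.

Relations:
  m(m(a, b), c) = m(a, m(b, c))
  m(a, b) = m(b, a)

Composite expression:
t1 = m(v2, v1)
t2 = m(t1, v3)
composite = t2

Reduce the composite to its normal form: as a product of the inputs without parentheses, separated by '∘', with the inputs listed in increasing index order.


v1 ∘ v2 ∘ v3

With m associative and commutative, the v-input set is all that matters.
m(v2, v1) unparenthesizes to v2 ∘ v1
m(m(v2, v1), v3) unparenthesizes to v2 ∘ v1 ∘ v3
reordering the factors by index: v1 ∘ v2 ∘ v3


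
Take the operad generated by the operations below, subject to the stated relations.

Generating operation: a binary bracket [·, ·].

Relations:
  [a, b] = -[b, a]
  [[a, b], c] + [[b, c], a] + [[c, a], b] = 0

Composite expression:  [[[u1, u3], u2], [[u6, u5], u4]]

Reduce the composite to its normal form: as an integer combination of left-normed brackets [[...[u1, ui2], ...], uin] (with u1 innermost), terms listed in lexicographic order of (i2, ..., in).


[[[[[u1, u3], u2], u4], u5], u6] - [[[[[u1, u3], u2], u4], u6], u5] - [[[[[u1, u3], u2], u5], u6], u4] + [[[[[u1, u3], u2], u6], u5], u4]


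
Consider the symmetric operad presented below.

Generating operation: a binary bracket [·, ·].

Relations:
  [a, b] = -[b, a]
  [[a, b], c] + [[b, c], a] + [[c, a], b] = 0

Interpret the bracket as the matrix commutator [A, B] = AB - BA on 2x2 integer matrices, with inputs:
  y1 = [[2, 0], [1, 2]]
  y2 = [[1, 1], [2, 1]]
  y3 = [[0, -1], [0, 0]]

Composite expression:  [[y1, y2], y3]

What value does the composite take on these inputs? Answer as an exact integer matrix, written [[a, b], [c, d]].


[y1, y2] = [[-1, 0], [0, 1]]
[[y1, y2], y3] = [[0, 2], [0, 0]]

[[0, 2], [0, 0]]


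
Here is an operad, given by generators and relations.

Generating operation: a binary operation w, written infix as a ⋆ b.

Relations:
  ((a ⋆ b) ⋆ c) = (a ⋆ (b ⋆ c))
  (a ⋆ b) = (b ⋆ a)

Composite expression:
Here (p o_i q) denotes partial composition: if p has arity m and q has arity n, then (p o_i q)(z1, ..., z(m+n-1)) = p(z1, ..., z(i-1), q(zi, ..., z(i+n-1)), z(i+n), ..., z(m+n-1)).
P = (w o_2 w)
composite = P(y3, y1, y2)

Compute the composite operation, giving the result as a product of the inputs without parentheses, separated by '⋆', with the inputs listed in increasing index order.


y1 ⋆ y2 ⋆ y3

Both nesting and order wash out for w; what remains is which y's occur.
(y1 ⋆ y2) reduces to y1 ⋆ y2
(y3 ⋆ (y1 ⋆ y2)) reduces to y3 ⋆ y1 ⋆ y2
the factors in increasing index order: y1 ⋆ y2 ⋆ y3


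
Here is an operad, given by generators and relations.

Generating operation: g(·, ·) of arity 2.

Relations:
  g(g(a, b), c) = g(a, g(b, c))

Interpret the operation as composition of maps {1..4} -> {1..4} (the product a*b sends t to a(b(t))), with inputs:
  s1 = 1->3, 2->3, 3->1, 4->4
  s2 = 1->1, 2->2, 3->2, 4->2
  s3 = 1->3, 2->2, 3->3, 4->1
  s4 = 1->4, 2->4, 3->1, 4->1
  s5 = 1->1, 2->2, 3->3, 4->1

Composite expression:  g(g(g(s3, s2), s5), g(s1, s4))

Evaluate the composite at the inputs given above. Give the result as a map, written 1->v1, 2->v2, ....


g(s3, s2) = 1->3, 2->2, 3->2, 4->2
g(g(s3, s2), s5) = 1->3, 2->2, 3->2, 4->3
g(s1, s4) = 1->4, 2->4, 3->3, 4->3
g(g(g(s3, s2), s5), g(s1, s4)) = 1->3, 2->3, 3->2, 4->2

1->3, 2->3, 3->2, 4->2


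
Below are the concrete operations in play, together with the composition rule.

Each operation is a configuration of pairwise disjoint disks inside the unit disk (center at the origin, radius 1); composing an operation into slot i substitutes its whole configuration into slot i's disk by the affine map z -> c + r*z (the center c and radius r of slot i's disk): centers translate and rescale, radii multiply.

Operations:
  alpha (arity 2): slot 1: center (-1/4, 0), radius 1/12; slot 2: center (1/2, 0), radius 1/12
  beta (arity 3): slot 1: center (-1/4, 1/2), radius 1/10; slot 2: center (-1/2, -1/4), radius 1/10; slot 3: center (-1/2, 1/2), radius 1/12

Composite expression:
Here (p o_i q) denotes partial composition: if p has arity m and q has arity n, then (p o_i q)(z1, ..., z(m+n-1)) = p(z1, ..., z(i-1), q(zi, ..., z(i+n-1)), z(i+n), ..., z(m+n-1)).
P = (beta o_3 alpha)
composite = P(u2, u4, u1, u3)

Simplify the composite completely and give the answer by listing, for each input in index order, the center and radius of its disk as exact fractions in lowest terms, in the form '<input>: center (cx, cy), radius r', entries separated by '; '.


u1: center (-25/48, 1/2), radius 1/144; u2: center (-1/4, 1/2), radius 1/10; u3: center (-11/24, 1/2), radius 1/144; u4: center (-1/2, -1/4), radius 1/10


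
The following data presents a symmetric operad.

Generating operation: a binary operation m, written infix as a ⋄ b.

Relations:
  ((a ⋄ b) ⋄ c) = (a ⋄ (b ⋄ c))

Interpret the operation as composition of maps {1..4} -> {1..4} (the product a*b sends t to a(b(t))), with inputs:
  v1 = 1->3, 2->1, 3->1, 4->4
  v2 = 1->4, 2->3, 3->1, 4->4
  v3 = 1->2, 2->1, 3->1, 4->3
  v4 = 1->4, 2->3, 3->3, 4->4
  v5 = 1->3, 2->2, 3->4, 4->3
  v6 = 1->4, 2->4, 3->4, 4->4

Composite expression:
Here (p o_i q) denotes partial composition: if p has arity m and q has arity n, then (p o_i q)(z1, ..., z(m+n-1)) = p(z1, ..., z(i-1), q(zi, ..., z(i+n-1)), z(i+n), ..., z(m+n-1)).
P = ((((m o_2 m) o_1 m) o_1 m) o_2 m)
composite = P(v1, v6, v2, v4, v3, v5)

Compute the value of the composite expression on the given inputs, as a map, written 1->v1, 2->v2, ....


(v6 ⋄ v2) = 1->4, 2->4, 3->4, 4->4
(v1 ⋄ (v6 ⋄ v2)) = 1->4, 2->4, 3->4, 4->4
((v1 ⋄ (v6 ⋄ v2)) ⋄ v4) = 1->4, 2->4, 3->4, 4->4
(v3 ⋄ v5) = 1->1, 2->1, 3->3, 4->1
(((v1 ⋄ (v6 ⋄ v2)) ⋄ v4) ⋄ (v3 ⋄ v5)) = 1->4, 2->4, 3->4, 4->4

1->4, 2->4, 3->4, 4->4


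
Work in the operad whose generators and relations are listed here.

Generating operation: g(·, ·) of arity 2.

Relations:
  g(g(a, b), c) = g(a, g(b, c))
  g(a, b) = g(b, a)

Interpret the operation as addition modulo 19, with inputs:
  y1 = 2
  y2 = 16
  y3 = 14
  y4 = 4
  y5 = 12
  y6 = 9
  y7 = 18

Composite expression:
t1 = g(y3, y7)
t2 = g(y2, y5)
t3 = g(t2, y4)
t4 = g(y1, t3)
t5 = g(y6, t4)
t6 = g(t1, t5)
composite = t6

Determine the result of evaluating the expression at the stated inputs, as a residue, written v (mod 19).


18 (mod 19)


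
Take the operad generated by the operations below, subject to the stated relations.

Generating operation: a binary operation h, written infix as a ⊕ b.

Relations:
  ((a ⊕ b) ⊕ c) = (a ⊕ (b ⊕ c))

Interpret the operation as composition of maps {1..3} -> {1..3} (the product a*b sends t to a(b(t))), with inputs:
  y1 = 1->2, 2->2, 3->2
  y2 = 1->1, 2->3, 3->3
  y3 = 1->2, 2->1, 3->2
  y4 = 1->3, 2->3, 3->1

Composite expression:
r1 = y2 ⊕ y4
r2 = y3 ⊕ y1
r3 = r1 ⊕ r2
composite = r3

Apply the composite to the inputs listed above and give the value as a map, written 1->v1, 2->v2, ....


1->3, 2->3, 3->3


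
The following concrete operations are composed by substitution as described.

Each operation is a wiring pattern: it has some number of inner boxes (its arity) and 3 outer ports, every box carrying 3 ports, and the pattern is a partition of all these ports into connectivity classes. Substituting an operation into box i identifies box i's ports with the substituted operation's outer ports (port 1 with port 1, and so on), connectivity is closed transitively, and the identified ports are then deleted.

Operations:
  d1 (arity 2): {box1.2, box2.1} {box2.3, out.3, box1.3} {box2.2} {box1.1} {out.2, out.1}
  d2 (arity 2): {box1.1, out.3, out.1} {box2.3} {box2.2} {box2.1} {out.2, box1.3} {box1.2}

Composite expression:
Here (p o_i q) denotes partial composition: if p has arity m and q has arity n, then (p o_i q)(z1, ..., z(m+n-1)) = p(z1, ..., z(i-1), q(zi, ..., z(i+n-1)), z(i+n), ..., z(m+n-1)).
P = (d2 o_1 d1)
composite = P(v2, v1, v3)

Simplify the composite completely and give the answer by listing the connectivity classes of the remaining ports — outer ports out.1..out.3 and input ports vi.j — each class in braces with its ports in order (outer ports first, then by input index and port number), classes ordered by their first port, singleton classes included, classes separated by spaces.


{out.1, out.3} {out.2, v1.3, v2.3} {v1.1, v2.2} {v1.2} {v2.1} {v3.1} {v3.2} {v3.3}

Substituting into d2 glues patterns; closure does the rest.
after d1, the pattern on (v2, v1) reads {out.1, out.2} {out.3, v1.3, v2.3} {v1.1, v2.2} {v1.2} {v2.1} (out.j = its outer ports)
after d2, the pattern on (v2, v1, v3) reads {out.1, out.3} {out.2, v1.3, v2.3} {v1.1, v2.2} {v1.2} {v2.1} {v3.1} {v3.2} {v3.3} (out.j = its outer ports)


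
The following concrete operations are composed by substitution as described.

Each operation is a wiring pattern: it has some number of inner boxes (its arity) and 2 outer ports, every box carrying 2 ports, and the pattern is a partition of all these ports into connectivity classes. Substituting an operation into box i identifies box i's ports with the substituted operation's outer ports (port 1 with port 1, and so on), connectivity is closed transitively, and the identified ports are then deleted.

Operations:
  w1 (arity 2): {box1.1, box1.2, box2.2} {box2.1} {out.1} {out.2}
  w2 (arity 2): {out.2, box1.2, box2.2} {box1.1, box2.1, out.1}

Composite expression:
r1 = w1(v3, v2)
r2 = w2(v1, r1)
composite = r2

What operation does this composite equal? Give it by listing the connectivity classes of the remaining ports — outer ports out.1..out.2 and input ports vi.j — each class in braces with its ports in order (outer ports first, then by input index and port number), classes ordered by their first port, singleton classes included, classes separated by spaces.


{out.1, v1.1} {out.2, v1.2} {v2.1} {v2.2, v3.1, v3.2}

Treat the ports identified at w2 as solder joints: merge, then drop.
composing w1 on (v3, v2), with out.j its own outer ports: {out.1} {out.2} {v2.1} {v2.2, v3.1, v3.2}
composing w2 on (v1, v3, v2), with out.j its own outer ports: {out.1, v1.1} {out.2, v1.2} {v2.1} {v2.2, v3.1, v3.2}


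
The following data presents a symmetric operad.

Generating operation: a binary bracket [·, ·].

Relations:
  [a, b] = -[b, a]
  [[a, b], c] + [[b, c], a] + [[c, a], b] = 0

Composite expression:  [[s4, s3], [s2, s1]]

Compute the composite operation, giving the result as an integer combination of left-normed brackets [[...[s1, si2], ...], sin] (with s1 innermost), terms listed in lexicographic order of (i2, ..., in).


-[[[s1, s2], s3], s4] + [[[s1, s2], s4], s3]

Skip Jacobi rewriting: expand, keep s1-initial words, read off terms.
Composite bracket: [[s4, s3], [s2, s1]]
Applying ab - ba throughout gives 8 signed words (2^3 = 8).
Keep just the words that open with s1:
  the word s1s2s3s4 carries sign -1 and contributes -[[[s1, s2], s3], s4]
  the word s1s2s4s3 carries sign +1 and contributes +[[[s1, s2], s4], s3]


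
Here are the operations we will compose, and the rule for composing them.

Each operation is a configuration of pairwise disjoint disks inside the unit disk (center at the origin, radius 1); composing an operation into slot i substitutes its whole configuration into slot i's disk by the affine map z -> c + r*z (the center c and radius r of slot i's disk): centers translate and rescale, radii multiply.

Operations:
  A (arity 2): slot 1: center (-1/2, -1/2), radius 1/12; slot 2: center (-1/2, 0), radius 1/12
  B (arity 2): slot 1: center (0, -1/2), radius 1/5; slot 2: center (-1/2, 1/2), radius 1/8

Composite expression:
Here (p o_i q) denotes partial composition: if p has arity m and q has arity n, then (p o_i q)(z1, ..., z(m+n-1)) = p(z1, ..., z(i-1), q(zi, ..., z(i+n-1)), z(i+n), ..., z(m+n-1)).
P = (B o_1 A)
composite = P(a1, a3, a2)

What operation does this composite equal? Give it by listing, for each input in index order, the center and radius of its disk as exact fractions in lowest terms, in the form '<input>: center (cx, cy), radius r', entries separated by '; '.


a1: center (-1/10, -3/5), radius 1/60; a2: center (-1/2, 1/2), radius 1/8; a3: center (-1/10, -1/2), radius 1/60

Affine substitution under B: radii multiply and a-centers shift.
input a1: applying the 2 nested substitutions gives center (-1/10, -3/5), radius 1/60
input a3: applying the 2 nested substitutions gives center (-1/10, -1/2), radius 1/60
input a2: applying the 1 nested substitution gives center (-1/2, 1/2), radius 1/8


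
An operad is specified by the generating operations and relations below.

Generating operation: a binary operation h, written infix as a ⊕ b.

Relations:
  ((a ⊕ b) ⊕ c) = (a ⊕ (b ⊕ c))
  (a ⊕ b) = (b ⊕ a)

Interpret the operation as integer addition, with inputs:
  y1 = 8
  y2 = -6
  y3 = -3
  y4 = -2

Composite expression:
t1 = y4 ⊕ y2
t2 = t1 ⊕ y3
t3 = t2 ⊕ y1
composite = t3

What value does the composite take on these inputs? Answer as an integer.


(y4 ⊕ y2) = -8
((y4 ⊕ y2) ⊕ y3) = -11
(((y4 ⊕ y2) ⊕ y3) ⊕ y1) = -3

-3


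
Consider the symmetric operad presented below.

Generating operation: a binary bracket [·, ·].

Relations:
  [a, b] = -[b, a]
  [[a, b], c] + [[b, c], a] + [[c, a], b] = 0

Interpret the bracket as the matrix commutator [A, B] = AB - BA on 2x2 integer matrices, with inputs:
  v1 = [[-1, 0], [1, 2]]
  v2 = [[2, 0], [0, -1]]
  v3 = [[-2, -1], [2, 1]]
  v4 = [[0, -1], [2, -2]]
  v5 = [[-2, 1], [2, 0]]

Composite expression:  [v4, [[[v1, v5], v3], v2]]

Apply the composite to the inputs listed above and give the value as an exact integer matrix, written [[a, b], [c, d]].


[[-18, 42], [48, 18]]

[v1, v5] = [[-1, -3], [4, 1]]
[[v1, v5], v3] = [[-2, -7], [-8, 2]]
[[[v1, v5], v3], v2] = [[0, 21], [-24, 0]]
[v4, [[[v1, v5], v3], v2]] = [[-18, 42], [48, 18]]


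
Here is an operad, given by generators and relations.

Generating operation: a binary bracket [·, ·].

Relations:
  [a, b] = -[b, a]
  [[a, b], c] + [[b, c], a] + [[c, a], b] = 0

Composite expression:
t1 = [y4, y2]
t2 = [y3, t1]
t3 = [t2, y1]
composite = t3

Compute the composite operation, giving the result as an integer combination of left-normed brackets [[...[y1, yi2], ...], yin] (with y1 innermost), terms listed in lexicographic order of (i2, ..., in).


-[[[y1, y2], y4], y3] + [[[y1, y3], y2], y4] - [[[y1, y3], y4], y2] + [[[y1, y4], y2], y3]

Expand each bracket as ab - ba; the y1-initial words give the coefficients.
Composite bracket: [[y3, [y4, y2]], y1]
Expanding via [a, b] = ab - ba: 8 signed words (2^3 = 8).
Collect the words opening with y1:
  sign of y1y2y4y3 is -1, so it contributes -[[[y1, y2], y4], y3]
  sign of y1y3y2y4 is +1, so it contributes +[[[y1, y3], y2], y4]
  sign of y1y3y4y2 is -1, so it contributes -[[[y1, y3], y4], y2]
  sign of y1y4y2y3 is +1, so it contributes +[[[y1, y4], y2], y3]


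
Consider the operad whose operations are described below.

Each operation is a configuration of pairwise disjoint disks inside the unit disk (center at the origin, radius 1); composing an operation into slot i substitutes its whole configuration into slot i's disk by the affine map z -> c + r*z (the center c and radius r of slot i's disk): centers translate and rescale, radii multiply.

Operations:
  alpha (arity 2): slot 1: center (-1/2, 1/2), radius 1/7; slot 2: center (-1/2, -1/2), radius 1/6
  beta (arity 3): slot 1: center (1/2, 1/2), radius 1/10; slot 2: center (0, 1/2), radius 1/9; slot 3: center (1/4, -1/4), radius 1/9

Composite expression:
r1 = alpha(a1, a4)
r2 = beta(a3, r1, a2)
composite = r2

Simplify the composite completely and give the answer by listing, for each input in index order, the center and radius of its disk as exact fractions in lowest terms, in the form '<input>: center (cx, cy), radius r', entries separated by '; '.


Nesting under beta composes maps z -> c + r*z down each a-path.
a3: after 1 affine step, its disk has center (1/2, 1/2), radius 1/10
a1: after 2 affine steps, its disk has center (-1/18, 5/9), radius 1/63
a4: after 2 affine steps, its disk has center (-1/18, 4/9), radius 1/54
a2: after 1 affine step, its disk has center (1/4, -1/4), radius 1/9

a1: center (-1/18, 5/9), radius 1/63; a2: center (1/4, -1/4), radius 1/9; a3: center (1/2, 1/2), radius 1/10; a4: center (-1/18, 4/9), radius 1/54


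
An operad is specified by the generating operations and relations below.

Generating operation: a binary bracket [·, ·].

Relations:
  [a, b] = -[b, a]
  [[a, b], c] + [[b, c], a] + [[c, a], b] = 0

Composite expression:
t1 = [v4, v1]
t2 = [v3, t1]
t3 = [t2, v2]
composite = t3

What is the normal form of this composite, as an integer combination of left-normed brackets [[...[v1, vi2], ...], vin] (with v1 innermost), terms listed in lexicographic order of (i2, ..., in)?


[[[v1, v4], v3], v2]

Skip Jacobi rewriting: expand, keep v1-initial words, read off terms.
Composite bracket: [[v3, [v4, v1]], v2]
Under [a, b] = ab - ba we get 8 signed associative words (2^3 = 8).
Only words starting with v1 matter:
  v1v4v3v2 (sign +1) contributes +[[[v1, v4], v3], v2]


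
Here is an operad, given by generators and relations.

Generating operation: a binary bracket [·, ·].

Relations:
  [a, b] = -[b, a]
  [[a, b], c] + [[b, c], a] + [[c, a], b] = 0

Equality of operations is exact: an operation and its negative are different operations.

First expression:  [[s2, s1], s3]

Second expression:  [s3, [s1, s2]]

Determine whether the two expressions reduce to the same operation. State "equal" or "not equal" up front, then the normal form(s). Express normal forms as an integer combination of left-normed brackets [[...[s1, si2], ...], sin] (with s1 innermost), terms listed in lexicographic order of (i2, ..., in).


Reducing the first expression gives -[[s1, s2], s3]
Reducing the second expression gives -[[s1, s2], s3]
Identical normal forms: equal.

equal; the common form is -[[s1, s2], s3]


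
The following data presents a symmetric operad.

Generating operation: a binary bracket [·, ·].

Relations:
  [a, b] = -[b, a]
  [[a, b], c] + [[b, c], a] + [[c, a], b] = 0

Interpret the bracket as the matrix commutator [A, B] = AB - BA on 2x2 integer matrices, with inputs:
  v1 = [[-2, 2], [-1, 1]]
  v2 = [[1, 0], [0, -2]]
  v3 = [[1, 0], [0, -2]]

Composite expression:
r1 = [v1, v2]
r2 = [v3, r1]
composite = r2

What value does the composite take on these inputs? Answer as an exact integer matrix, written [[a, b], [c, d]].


[[0, -18], [9, 0]]

[v1, v2] = [[0, -6], [-3, 0]]
[v3, [v1, v2]] = [[0, -18], [9, 0]]


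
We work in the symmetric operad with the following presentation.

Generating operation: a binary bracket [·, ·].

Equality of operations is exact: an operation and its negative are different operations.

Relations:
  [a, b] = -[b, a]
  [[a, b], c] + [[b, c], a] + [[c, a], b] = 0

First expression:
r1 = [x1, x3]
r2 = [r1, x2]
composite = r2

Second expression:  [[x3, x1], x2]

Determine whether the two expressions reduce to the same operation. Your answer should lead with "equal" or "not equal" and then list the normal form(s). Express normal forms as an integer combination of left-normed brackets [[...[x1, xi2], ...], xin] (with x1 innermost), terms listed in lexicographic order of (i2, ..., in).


not equal — first [[x1, x3], x2], second -[[x1, x3], x2]

The first expression reduces to [[x1, x3], x2]
The second expression reduces to -[[x1, x3], x2]
The forms do not match — not equal.


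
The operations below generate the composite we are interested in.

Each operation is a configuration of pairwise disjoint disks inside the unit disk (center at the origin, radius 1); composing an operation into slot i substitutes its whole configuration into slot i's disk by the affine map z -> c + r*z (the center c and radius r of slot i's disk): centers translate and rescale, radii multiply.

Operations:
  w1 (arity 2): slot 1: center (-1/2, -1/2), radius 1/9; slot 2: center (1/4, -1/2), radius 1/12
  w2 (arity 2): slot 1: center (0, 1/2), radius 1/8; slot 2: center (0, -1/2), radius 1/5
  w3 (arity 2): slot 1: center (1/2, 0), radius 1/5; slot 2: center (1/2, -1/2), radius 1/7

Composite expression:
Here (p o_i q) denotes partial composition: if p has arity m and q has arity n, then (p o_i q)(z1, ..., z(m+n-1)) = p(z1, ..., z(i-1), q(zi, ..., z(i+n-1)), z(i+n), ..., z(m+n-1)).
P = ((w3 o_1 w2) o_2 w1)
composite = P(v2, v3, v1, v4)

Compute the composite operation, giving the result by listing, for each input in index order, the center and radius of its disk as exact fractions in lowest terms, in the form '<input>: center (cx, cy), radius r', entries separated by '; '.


Affine substitution under w3: radii multiply and v-centers shift.
v2 passes through 2 substitutions, ending at center (1/2, 1/10), radius 1/40
v3 passes through 3 substitutions, ending at center (12/25, -3/25), radius 1/225
v1 passes through 3 substitutions, ending at center (51/100, -3/25), radius 1/300
v4 passes through 1 substitution, ending at center (1/2, -1/2), radius 1/7

v1: center (51/100, -3/25), radius 1/300; v2: center (1/2, 1/10), radius 1/40; v3: center (12/25, -3/25), radius 1/225; v4: center (1/2, -1/2), radius 1/7


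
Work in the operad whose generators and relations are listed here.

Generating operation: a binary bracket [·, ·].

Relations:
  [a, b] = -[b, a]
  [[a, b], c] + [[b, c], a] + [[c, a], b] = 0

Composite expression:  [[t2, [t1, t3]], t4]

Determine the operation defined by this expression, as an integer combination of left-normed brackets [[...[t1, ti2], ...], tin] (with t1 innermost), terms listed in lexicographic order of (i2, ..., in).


-[[[t1, t3], t2], t4]

Skip Jacobi rewriting: expand, keep t1-initial words, read off terms.
Composite bracket: [[t2, [t1, t3]], t4]
Expanding via [a, b] = ab - ba: 8 signed words (2^3 = 8).
Words beginning with t1 determine it all:
  word t1t3t2t4 has sign -1, contributing -[[[t1, t3], t2], t4]


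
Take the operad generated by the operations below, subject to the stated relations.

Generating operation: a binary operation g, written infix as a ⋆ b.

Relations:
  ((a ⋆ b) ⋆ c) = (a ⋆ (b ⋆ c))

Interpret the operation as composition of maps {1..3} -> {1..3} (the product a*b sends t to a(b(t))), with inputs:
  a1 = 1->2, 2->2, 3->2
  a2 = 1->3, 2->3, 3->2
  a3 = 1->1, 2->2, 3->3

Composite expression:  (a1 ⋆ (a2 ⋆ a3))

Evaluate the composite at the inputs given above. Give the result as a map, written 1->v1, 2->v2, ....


(a2 ⋆ a3) = 1->3, 2->3, 3->2
(a1 ⋆ (a2 ⋆ a3)) = 1->2, 2->2, 3->2

1->2, 2->2, 3->2


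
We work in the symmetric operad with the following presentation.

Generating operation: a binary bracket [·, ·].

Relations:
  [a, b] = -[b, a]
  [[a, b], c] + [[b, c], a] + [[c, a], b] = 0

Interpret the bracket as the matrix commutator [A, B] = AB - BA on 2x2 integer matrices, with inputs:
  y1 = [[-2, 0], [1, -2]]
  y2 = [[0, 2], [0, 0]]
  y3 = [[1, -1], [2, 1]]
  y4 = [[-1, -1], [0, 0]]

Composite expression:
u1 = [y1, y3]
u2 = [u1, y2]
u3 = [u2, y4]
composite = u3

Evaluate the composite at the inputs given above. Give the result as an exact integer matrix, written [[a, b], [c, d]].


[[0, 4], [0, 0]]

[y1, y3] = [[1, 0], [0, -1]]
[[y1, y3], y2] = [[0, 4], [0, 0]]
[[[y1, y3], y2], y4] = [[0, 4], [0, 0]]


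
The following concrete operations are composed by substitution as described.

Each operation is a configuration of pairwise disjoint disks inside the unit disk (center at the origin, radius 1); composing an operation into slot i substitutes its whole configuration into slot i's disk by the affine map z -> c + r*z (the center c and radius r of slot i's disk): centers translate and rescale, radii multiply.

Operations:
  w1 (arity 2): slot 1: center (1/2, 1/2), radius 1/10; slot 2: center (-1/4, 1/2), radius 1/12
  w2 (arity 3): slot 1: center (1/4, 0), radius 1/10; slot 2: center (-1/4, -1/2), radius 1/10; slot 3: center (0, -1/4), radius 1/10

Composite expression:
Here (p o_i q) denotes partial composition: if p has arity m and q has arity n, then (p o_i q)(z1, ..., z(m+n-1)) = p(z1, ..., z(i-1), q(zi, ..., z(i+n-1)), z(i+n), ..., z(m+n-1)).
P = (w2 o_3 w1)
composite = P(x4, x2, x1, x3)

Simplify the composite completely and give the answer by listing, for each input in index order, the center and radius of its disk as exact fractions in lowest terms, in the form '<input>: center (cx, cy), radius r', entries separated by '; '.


Nesting under w2 composes maps z -> c + r*z down each x-path.
input x4: composing its 1 substitution step yields center (1/4, 0), radius 1/10
input x2: composing its 1 substitution step yields center (-1/4, -1/2), radius 1/10
input x1: composing its 2 substitution steps yields center (1/20, -1/5), radius 1/100
input x3: composing its 2 substitution steps yields center (-1/40, -1/5), radius 1/120

x1: center (1/20, -1/5), radius 1/100; x2: center (-1/4, -1/2), radius 1/10; x3: center (-1/40, -1/5), radius 1/120; x4: center (1/4, 0), radius 1/10


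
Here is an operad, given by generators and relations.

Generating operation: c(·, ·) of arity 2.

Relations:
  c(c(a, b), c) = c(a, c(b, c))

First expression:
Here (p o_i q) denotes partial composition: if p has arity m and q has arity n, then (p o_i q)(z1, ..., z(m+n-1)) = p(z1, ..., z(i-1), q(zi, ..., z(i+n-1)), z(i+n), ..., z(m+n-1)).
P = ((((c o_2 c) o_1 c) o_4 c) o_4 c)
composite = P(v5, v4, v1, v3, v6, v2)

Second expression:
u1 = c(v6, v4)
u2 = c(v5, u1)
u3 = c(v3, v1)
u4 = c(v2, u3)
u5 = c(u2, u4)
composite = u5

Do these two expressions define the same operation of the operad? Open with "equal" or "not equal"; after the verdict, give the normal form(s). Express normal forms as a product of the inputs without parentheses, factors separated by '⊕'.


not equal: they reduce to v5 ⊕ v4 ⊕ v1 ⊕ v3 ⊕ v6 ⊕ v2 and v5 ⊕ v6 ⊕ v4 ⊕ v2 ⊕ v3 ⊕ v1

Reducing the first expression gives v5 ⊕ v4 ⊕ v1 ⊕ v3 ⊕ v6 ⊕ v2
Reducing the second expression gives v5 ⊕ v6 ⊕ v4 ⊕ v2 ⊕ v3 ⊕ v1
They disagree, so not equal.


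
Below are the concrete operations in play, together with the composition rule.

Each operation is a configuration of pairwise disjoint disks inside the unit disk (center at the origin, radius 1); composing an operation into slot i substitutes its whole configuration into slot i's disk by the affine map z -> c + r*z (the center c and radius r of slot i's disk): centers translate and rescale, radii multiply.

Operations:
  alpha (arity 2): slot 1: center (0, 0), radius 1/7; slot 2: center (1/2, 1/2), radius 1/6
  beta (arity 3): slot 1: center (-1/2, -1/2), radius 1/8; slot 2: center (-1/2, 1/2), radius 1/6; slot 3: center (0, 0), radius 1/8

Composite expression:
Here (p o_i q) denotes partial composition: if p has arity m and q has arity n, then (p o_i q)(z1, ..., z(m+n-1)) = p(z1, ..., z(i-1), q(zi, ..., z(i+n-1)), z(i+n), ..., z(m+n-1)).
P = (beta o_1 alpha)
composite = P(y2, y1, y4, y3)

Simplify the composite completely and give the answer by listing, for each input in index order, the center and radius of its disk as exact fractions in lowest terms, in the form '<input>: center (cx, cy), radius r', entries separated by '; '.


y1: center (-7/16, -7/16), radius 1/48; y2: center (-1/2, -1/2), radius 1/56; y3: center (0, 0), radius 1/8; y4: center (-1/2, 1/2), radius 1/6

Affine substitution under beta: radii multiply and y-centers shift.
for y2, the 2-step affine chain lands on center (-1/2, -1/2), radius 1/56
for y1, the 2-step affine chain lands on center (-7/16, -7/16), radius 1/48
for y4, the 1-step affine chain lands on center (-1/2, 1/2), radius 1/6
for y3, the 1-step affine chain lands on center (0, 0), radius 1/8


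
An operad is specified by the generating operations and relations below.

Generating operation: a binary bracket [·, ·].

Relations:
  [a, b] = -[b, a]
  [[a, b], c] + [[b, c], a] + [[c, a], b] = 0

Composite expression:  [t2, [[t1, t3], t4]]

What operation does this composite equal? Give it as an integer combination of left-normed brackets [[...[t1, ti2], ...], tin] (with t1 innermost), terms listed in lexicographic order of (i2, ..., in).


-[[[t1, t3], t4], t2]


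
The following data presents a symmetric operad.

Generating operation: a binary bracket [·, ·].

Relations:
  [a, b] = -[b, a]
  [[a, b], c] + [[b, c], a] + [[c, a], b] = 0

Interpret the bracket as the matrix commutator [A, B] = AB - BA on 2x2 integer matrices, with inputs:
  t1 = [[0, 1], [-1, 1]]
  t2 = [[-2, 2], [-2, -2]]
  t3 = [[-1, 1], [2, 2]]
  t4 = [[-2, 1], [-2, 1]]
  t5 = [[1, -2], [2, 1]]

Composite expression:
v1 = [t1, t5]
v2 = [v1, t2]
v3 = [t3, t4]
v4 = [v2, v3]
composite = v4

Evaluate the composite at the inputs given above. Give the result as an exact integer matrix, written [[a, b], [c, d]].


[[0, 0], [-192, 0]]

[t1, t5] = [[0, 2], [2, 0]]
[[t1, t5], t2] = [[-8, 0], [0, 8]]
[t3, t4] = [[-4, 0], [-12, 4]]
[[[t1, t5], t2], [t3, t4]] = [[0, 0], [-192, 0]]


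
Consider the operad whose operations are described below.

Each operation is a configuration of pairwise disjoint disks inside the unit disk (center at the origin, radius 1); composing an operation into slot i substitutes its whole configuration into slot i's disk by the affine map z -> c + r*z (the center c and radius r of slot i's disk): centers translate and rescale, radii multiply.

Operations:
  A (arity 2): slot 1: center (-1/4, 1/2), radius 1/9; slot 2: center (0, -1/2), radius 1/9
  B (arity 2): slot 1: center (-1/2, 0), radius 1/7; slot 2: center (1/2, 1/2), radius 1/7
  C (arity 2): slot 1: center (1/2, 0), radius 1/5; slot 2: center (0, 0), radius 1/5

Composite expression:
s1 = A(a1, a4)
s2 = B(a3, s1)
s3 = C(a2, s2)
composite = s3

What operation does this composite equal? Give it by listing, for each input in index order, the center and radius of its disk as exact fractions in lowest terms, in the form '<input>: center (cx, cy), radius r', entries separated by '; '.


a1: center (13/140, 4/35), radius 1/315; a2: center (1/2, 0), radius 1/5; a3: center (-1/10, 0), radius 1/35; a4: center (1/10, 3/35), radius 1/315


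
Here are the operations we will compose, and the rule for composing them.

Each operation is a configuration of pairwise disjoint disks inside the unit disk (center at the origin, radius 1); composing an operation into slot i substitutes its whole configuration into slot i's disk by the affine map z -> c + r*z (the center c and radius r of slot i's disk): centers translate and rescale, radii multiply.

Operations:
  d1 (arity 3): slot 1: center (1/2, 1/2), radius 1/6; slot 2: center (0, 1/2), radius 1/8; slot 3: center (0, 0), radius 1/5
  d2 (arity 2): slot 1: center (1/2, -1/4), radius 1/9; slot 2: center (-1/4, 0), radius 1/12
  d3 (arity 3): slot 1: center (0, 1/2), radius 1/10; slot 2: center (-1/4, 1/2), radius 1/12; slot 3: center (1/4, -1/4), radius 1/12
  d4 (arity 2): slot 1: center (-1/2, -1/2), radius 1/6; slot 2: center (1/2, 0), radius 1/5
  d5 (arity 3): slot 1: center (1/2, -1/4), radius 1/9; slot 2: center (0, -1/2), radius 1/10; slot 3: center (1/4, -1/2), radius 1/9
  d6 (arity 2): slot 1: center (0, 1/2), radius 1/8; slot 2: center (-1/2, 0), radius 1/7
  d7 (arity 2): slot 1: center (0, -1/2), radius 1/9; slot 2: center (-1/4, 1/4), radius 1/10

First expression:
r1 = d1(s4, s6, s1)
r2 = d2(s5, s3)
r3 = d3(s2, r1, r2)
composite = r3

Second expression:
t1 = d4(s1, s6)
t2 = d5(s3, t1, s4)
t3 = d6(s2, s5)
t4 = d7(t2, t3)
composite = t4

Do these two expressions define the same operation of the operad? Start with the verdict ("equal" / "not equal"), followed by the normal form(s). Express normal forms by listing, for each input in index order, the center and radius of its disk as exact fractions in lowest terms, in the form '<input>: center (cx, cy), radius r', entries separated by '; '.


Reducing the first expression gives s1: center (-1/4, 1/2), radius 1/60; s2: center (0, 1/2), radius 1/10; s3: center (11/48, -1/4), radius 1/144; s4: center (-5/24, 13/24), radius 1/72; s5: center (7/24, -13/48), radius 1/108; s6: center (-1/4, 13/24), radius 1/96
Reducing the second expression gives s1: center (-1/180, -101/180), radius 1/540; s2: center (-1/4, 3/10), radius 1/80; s3: center (1/18, -19/36), radius 1/81; s4: center (1/36, -5/9), radius 1/81; s5: center (-3/10, 1/4), radius 1/70; s6: center (1/180, -5/9), radius 1/450
They disagree, so not equal.

not equal; first: s1: center (-1/4, 1/2), radius 1/60; s2: center (0, 1/2), radius 1/10; s3: center (11/48, -1/4), radius 1/144; s4: center (-5/24, 13/24), radius 1/72; s5: center (7/24, -13/48), radius 1/108; s6: center (-1/4, 13/24), radius 1/96; second: s1: center (-1/180, -101/180), radius 1/540; s2: center (-1/4, 3/10), radius 1/80; s3: center (1/18, -19/36), radius 1/81; s4: center (1/36, -5/9), radius 1/81; s5: center (-3/10, 1/4), radius 1/70; s6: center (1/180, -5/9), radius 1/450


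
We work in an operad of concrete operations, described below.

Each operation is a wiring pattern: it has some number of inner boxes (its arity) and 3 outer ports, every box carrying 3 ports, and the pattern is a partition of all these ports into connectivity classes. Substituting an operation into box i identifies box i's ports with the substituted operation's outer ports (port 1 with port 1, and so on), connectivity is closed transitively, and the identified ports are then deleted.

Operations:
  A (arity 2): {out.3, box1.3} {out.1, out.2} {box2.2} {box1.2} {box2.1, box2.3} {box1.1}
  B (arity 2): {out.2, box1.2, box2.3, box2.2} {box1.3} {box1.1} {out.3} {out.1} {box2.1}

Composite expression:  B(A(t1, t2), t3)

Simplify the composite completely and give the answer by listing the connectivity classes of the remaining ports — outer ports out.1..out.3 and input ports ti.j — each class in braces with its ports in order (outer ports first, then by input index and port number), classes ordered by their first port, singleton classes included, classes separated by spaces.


{out.1} {out.2, t3.2, t3.3} {out.3} {t1.1} {t1.2} {t1.3} {t2.1, t2.3} {t2.2} {t3.1}

Treat the ports identified at B as solder joints: merge, then drop.
after A, the pattern on (t1, t2) reads {out.1, out.2} {out.3, t1.3} {t1.1} {t1.2} {t2.1, t2.3} {t2.2} (out.j = its outer ports)
after B, the pattern on (t1, t2, t3) reads {out.1} {out.2, t3.2, t3.3} {out.3} {t1.1} {t1.2} {t1.3} {t2.1, t2.3} {t2.2} {t3.1} (out.j = its outer ports)


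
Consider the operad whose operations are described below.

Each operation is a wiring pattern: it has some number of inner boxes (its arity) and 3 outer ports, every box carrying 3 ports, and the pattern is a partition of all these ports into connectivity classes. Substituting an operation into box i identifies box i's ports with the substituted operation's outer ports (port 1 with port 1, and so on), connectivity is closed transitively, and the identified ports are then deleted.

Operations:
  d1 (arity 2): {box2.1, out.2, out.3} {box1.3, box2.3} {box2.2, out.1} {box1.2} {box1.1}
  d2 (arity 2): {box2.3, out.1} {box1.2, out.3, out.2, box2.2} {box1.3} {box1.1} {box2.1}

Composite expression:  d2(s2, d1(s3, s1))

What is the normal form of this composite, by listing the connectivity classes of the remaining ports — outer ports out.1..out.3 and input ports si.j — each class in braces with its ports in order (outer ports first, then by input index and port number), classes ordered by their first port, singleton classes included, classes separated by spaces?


{out.1, out.2, out.3, s1.1, s2.2} {s1.2} {s1.3, s3.3} {s2.1} {s2.3} {s3.1} {s3.2}


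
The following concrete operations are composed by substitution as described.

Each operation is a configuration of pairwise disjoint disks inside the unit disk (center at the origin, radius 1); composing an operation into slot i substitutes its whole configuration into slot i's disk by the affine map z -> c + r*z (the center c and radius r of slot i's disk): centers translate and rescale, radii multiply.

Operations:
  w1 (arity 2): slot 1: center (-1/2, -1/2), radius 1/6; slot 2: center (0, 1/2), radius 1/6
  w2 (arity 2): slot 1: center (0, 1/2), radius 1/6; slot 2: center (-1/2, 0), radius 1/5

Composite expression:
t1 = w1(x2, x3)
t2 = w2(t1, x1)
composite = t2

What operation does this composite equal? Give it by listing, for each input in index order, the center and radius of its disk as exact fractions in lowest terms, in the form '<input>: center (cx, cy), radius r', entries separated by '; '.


Nesting under w2 composes maps z -> c + r*z down each x-path.
tracing x2 down its 2-map path: center (-1/12, 5/12), radius 1/36
tracing x3 down its 2-map path: center (0, 7/12), radius 1/36
tracing x1 down its 1-map path: center (-1/2, 0), radius 1/5

x1: center (-1/2, 0), radius 1/5; x2: center (-1/12, 5/12), radius 1/36; x3: center (0, 7/12), radius 1/36
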